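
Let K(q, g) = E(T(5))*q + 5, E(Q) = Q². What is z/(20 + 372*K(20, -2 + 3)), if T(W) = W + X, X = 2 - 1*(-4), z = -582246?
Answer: -291123/451060 ≈ -0.64542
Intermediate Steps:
X = 6 (X = 2 + 4 = 6)
T(W) = 6 + W (T(W) = W + 6 = 6 + W)
K(q, g) = 5 + 121*q (K(q, g) = (6 + 5)²*q + 5 = 11²*q + 5 = 121*q + 5 = 5 + 121*q)
z/(20 + 372*K(20, -2 + 3)) = -582246/(20 + 372*(5 + 121*20)) = -582246/(20 + 372*(5 + 2420)) = -582246/(20 + 372*2425) = -582246/(20 + 902100) = -582246/902120 = -582246*1/902120 = -291123/451060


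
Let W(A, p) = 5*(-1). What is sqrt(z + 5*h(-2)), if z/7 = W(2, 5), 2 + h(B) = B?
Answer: I*sqrt(55) ≈ 7.4162*I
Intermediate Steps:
h(B) = -2 + B
W(A, p) = -5
z = -35 (z = 7*(-5) = -35)
sqrt(z + 5*h(-2)) = sqrt(-35 + 5*(-2 - 2)) = sqrt(-35 + 5*(-4)) = sqrt(-35 - 20) = sqrt(-55) = I*sqrt(55)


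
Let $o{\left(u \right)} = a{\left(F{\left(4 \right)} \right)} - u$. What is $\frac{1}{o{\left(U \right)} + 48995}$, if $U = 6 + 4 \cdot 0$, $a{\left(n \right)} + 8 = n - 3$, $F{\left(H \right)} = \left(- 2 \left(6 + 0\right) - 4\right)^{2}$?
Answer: $\frac{1}{49234} \approx 2.0311 \cdot 10^{-5}$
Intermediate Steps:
$F{\left(H \right)} = 256$ ($F{\left(H \right)} = \left(\left(-2\right) 6 - 4\right)^{2} = \left(-12 - 4\right)^{2} = \left(-16\right)^{2} = 256$)
$a{\left(n \right)} = -11 + n$ ($a{\left(n \right)} = -8 + \left(n - 3\right) = -8 + \left(-3 + n\right) = -11 + n$)
$U = 6$ ($U = 6 + 0 = 6$)
$o{\left(u \right)} = 245 - u$ ($o{\left(u \right)} = \left(-11 + 256\right) - u = 245 - u$)
$\frac{1}{o{\left(U \right)} + 48995} = \frac{1}{\left(245 - 6\right) + 48995} = \frac{1}{239 + 48995} = \frac{1}{49234}$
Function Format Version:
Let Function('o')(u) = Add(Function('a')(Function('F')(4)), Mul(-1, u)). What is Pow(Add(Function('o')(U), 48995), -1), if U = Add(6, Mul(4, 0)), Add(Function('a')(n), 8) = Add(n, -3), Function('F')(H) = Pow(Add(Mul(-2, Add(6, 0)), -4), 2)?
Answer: Rational(1, 49234) ≈ 2.0311e-5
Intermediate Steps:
Function('F')(H) = 256 (Function('F')(H) = Pow(Add(Mul(-2, 6), -4), 2) = Pow(Add(-12, -4), 2) = Pow(-16, 2) = 256)
Function('a')(n) = Add(-11, n) (Function('a')(n) = Add(-8, Add(n, -3)) = Add(-8, Add(-3, n)) = Add(-11, n))
U = 6 (U = Add(6, 0) = 6)
Function('o')(u) = Add(245, Mul(-1, u)) (Function('o')(u) = Add(Add(-11, 256), Mul(-1, u)) = Add(245, Mul(-1, u)))
Pow(Add(Function('o')(U), 48995), -1) = Pow(Add(Add(245, Mul(-1, 6)), 48995), -1) = Pow(Add(Add(245, -6), 48995), -1) = Pow(Add(239, 48995), -1) = Pow(49234, -1) = Rational(1, 49234)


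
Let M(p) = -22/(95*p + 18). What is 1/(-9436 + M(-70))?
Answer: -3316/31289765 ≈ -0.00010598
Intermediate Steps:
M(p) = -22/(18 + 95*p)
1/(-9436 + M(-70)) = 1/(-9436 - 22/(18 + 95*(-70))) = 1/(-9436 - 22/(18 - 6650)) = 1/(-9436 - 22/(-6632)) = 1/(-9436 - 22*(-1/6632)) = 1/(-9436 + 11/3316) = 1/(-31289765/3316) = -3316/31289765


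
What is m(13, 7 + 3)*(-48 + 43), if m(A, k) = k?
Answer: -50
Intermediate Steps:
m(13, 7 + 3)*(-48 + 43) = (7 + 3)*(-48 + 43) = 10*(-5) = -50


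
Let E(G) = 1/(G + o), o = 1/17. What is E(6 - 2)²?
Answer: 289/4761 ≈ 0.060702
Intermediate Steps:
o = 1/17 ≈ 0.058824
E(G) = 1/(1/17 + G) (E(G) = 1/(G + 1/17) = 1/(1/17 + G))
E(6 - 2)² = (17/(1 + 17*(6 - 2)))² = (17/(1 + 17*4))² = (17/(1 + 68))² = (17/69)² = 289/4761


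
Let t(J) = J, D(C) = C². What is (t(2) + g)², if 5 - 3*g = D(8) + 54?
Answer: 11449/9 ≈ 1272.1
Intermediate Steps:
g = -113/3 (g = 5/3 - (8² + 54)/3 = 5/3 - (64 + 54)/3 = 5/3 - ⅓*118 = 5/3 - 118/3 = -113/3 ≈ -37.667)
(t(2) + g)² = (2 - 113/3)² = (-107/3)² = 11449/9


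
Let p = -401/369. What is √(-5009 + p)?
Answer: I*√75797602/123 ≈ 70.782*I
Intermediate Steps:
p = -401/369 (p = -401*1/369 = -401/369 ≈ -1.0867)
√(-5009 + p) = √(-5009 - 401/369) = √(-1848722/369) = I*√75797602/123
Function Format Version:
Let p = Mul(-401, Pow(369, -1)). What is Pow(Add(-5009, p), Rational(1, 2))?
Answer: Mul(Rational(1, 123), I, Pow(75797602, Rational(1, 2))) ≈ Mul(70.782, I)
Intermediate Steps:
p = Rational(-401, 369) (p = Mul(-401, Rational(1, 369)) = Rational(-401, 369) ≈ -1.0867)
Pow(Add(-5009, p), Rational(1, 2)) = Pow(Add(-5009, Rational(-401, 369)), Rational(1, 2)) = Pow(Rational(-1848722, 369), Rational(1, 2)) = Mul(Rational(1, 123), I, Pow(75797602, Rational(1, 2)))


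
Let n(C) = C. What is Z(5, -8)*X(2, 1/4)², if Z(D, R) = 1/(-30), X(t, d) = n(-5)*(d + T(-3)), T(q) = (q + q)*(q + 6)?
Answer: -25205/96 ≈ -262.55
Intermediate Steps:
T(q) = 2*q*(6 + q) (T(q) = (2*q)*(6 + q) = 2*q*(6 + q))
X(t, d) = 90 - 5*d (X(t, d) = -5*(d + 2*(-3)*(6 - 3)) = -5*(d + 2*(-3)*3) = -5*(d - 18) = -5*(-18 + d) = 90 - 5*d)
Z(D, R) = -1/30
Z(5, -8)*X(2, 1/4)² = -(90 - 5/4)²/30 = -(355/4)²/30 = -1/30*126025/16 = -25205/96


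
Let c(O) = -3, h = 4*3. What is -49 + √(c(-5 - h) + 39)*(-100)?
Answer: -649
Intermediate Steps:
h = 12
-49 + √(c(-5 - h) + 39)*(-100) = -49 + √(-3 + 39)*(-100) = -49 + √36*(-100) = -49 + 6*(-100) = -49 - 600 = -649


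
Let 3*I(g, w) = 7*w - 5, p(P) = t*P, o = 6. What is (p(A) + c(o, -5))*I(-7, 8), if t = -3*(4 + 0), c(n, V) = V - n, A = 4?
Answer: -1003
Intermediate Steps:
t = -12 (t = -3*4 = -12)
p(P) = -12*P
I(g, w) = -5/3 + 7*w/3 (I(g, w) = (7*w - 5)/3 = (-5 + 7*w)/3 = -5/3 + 7*w/3)
(p(A) + c(o, -5))*I(-7, 8) = (-12*4 + (-5 - 1*6))*(-5/3 + (7/3)*8) = (-48 + (-5 - 6))*(-5/3 + 56/3) = (-48 - 11)*17 = -59*17 = -1003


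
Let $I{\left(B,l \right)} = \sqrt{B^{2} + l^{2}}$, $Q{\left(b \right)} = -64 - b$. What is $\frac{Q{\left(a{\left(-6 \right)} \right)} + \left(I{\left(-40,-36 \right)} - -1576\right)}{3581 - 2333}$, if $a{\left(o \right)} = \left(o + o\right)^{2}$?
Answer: $\frac{57}{52} + \frac{\sqrt{181}}{312} \approx 1.1393$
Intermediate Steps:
$a{\left(o \right)} = 4 o^{2}$ ($a{\left(o \right)} = \left(2 o\right)^{2} = 4 o^{2}$)
$\frac{Q{\left(a{\left(-6 \right)} \right)} + \left(I{\left(-40,-36 \right)} - -1576\right)}{3581 - 2333} = \frac{\left(-64 - 4 \left(-6\right)^{2}\right) + \left(\sqrt{\left(-40\right)^{2} + \left(-36\right)^{2}} - -1576\right)}{3581 - 2333} = \frac{\left(-64 - 4 \cdot 36\right) + \left(\sqrt{1600 + 1296} + 1576\right)}{1248} = \left(\left(-64 - 144\right) + \left(\sqrt{2896} + 1576\right)\right) \frac{1}{1248} = \left(\left(-64 - 144\right) + \left(4 \sqrt{181} + 1576\right)\right) \frac{1}{1248} = \left(-208 + \left(1576 + 4 \sqrt{181}\right)\right) \frac{1}{1248} = \left(1368 + 4 \sqrt{181}\right) \frac{1}{1248} = \frac{57}{52} + \frac{\sqrt{181}}{312}$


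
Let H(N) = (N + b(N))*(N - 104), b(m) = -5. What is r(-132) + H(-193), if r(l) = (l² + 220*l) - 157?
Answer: 47033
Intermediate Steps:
r(l) = -157 + l² + 220*l
H(N) = (-104 + N)*(-5 + N) (H(N) = (N - 5)*(N - 104) = (-5 + N)*(-104 + N) = (-104 + N)*(-5 + N))
r(-132) + H(-193) = (-157 + (-132)² + 220*(-132)) + (520 + (-193)² - 109*(-193)) = (-157 + 17424 - 29040) + (520 + 37249 + 21037) = -11773 + 58806 = 47033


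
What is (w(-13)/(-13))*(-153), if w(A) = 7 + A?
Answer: -918/13 ≈ -70.615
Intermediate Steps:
(w(-13)/(-13))*(-153) = ((7 - 13)/(-13))*(-153) = -6*(-1/13)*(-153) = (6/13)*(-153) = -918/13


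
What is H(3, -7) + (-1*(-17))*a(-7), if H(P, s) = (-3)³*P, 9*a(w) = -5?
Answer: -814/9 ≈ -90.444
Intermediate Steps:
a(w) = -5/9 (a(w) = (⅑)*(-5) = -5/9)
H(P, s) = -27*P
H(3, -7) + (-1*(-17))*a(-7) = -27*3 - 1*(-17)*(-5/9) = -81 + 17*(-5/9) = -81 - 85/9 = -814/9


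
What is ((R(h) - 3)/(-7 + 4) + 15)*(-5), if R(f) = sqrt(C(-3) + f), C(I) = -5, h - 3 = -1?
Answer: -80 + 5*I*sqrt(3)/3 ≈ -80.0 + 2.8868*I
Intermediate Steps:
h = 2 (h = 3 - 1 = 2)
R(f) = sqrt(-5 + f)
((R(h) - 3)/(-7 + 4) + 15)*(-5) = ((sqrt(-5 + 2) - 3)/(-7 + 4) + 15)*(-5) = ((sqrt(-3) - 3)/(-3) + 15)*(-5) = ((I*sqrt(3) - 3)*(-1/3) + 15)*(-5) = ((-3 + I*sqrt(3))*(-1/3) + 15)*(-5) = ((1 - I*sqrt(3)/3) + 15)*(-5) = (16 - I*sqrt(3)/3)*(-5) = -80 + 5*I*sqrt(3)/3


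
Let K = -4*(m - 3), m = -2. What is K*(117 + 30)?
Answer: 2940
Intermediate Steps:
K = 20 (K = -4*(-2 - 3) = -4*(-5) = 20)
K*(117 + 30) = 20*(117 + 30) = 20*147 = 2940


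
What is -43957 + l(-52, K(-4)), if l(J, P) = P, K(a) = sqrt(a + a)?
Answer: -43957 + 2*I*sqrt(2) ≈ -43957.0 + 2.8284*I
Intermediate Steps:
K(a) = sqrt(2)*sqrt(a) (K(a) = sqrt(2*a) = sqrt(2)*sqrt(a))
-43957 + l(-52, K(-4)) = -43957 + sqrt(2)*sqrt(-4) = -43957 + sqrt(2)*(2*I) = -43957 + 2*I*sqrt(2)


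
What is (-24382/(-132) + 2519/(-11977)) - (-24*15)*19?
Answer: 5552742233/790482 ≈ 7024.5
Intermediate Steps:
(-24382/(-132) + 2519/(-11977)) - (-24*15)*19 = (-24382*(-1/132) + 2519*(-1/11977)) - (-360)*19 = (12191/66 - 2519/11977) - 1*(-6840) = 145845353/790482 + 6840 = 5552742233/790482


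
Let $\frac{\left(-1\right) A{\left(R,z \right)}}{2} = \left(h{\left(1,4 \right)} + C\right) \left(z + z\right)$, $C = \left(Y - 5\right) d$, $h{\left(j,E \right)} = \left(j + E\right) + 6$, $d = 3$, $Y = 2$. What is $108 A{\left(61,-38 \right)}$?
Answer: $32832$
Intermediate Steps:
$h{\left(j,E \right)} = 6 + E + j$ ($h{\left(j,E \right)} = \left(E + j\right) + 6 = 6 + E + j$)
$C = -9$ ($C = \left(2 - 5\right) 3 = \left(-3\right) 3 = -9$)
$A{\left(R,z \right)} = - 8 z$ ($A{\left(R,z \right)} = - 2 \left(\left(6 + 4 + 1\right) - 9\right) \left(z + z\right) = - 2 \left(11 - 9\right) 2 z = - 2 \cdot 2 \cdot 2 z = - 2 \cdot 4 z = - 8 z$)
$108 A{\left(61,-38 \right)} = 108 \left(\left(-8\right) \left(-38\right)\right) = 108 \cdot 304 = 32832$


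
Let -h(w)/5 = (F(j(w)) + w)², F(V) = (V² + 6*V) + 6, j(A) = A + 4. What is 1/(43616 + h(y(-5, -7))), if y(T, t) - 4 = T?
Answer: 1/38496 ≈ 2.5977e-5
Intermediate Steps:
y(T, t) = 4 + T
j(A) = 4 + A
F(V) = 6 + V² + 6*V
h(w) = -5*(30 + (4 + w)² + 7*w)² (h(w) = -5*((6 + (4 + w)² + 6*(4 + w)) + w)² = -5*((6 + (4 + w)² + (24 + 6*w)) + w)² = -5*((30 + (4 + w)² + 6*w) + w)² = -5*(30 + (4 + w)² + 7*w)²)
1/(43616 + h(y(-5, -7))) = 1/(43616 - 5*(30 + (4 + (4 - 5))² + 7*(4 - 5))²) = 1/(43616 - 5*(30 + (4 - 1)² + 7*(-1))²) = 1/(43616 - 5*(30 + 3² - 7)²) = 1/(43616 - 5*(30 + 9 - 7)²) = 1/(43616 - 5*32²) = 1/(43616 - 5*1024) = 1/(43616 - 5120) = 1/38496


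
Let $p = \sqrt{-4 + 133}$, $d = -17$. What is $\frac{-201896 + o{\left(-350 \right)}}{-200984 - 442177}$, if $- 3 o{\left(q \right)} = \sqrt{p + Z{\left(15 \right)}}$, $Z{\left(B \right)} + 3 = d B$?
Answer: $\frac{201896}{643161} + \frac{\sqrt{-258 + \sqrt{129}}}{1929483} \approx 0.31391 + 8.1394 \cdot 10^{-6} i$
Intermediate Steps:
$Z{\left(B \right)} = -3 - 17 B$
$p = \sqrt{129} \approx 11.358$
$o{\left(q \right)} = - \frac{\sqrt{-258 + \sqrt{129}}}{3}$ ($o{\left(q \right)} = - \frac{\sqrt{\sqrt{129} - 258}}{3} = - \frac{\sqrt{-258 + \sqrt{129}}}{3}$)
$\frac{-201896 + o{\left(-350 \right)}}{-200984 - 442177} = \frac{-201896 - \frac{i \sqrt{258 - \sqrt{129}}}{3}}{-200984 - 442177} = \frac{-201896 - \frac{i \sqrt{258 - \sqrt{129}}}{3}}{-643161} = \left(-201896 - \frac{i \sqrt{258 - \sqrt{129}}}{3}\right) \left(- \frac{1}{643161}\right) = \frac{201896}{643161} + \frac{i \sqrt{258 - \sqrt{129}}}{1929483}$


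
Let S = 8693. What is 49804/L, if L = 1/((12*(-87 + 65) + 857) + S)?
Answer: 462479944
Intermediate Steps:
L = 1/9286 (L = 1/((12*(-87 + 65) + 857) + 8693) = 1/((12*(-22) + 857) + 8693) = 1/((-264 + 857) + 8693) = 1/(593 + 8693) = 1/9286 ≈ 0.00010769)
49804/L = 49804/(1/9286) = 49804*9286 = 462479944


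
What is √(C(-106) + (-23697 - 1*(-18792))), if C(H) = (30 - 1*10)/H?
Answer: 5*I*√551147/53 ≈ 70.037*I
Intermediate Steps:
C(H) = 20/H (C(H) = (30 - 10)/H = 20/H)
√(C(-106) + (-23697 - 1*(-18792))) = √(20/(-106) + (-23697 - 1*(-18792))) = √(20*(-1/106) + (-23697 + 18792)) = √(-10/53 - 4905) = √(-259975/53) = 5*I*√551147/53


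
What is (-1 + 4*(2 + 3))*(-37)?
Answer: -703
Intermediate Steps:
(-1 + 4*(2 + 3))*(-37) = (-1 + 4*5)*(-37) = (-1 + 20)*(-37) = 19*(-37) = -703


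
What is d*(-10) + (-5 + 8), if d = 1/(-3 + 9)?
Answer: 4/3 ≈ 1.3333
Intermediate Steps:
d = ⅙ (d = 1/6 = ⅙ ≈ 0.16667)
d*(-10) + (-5 + 8) = (⅙)*(-10) + (-5 + 8) = -5/3 + 3 = 4/3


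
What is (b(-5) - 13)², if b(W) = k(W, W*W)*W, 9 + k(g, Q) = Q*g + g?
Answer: 465124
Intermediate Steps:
k(g, Q) = -9 + g + Q*g (k(g, Q) = -9 + (Q*g + g) = -9 + (g + Q*g) = -9 + g + Q*g)
b(W) = W*(-9 + W + W³) (b(W) = (-9 + W + (W*W)*W)*W = (-9 + W + W²*W)*W = (-9 + W + W³)*W = W*(-9 + W + W³))
(b(-5) - 13)² = (-5*(-9 - 5 + (-5)³) - 13)² = (-5*(-9 - 5 - 125) - 13)² = (-5*(-139) - 13)² = (695 - 13)² = 682² = 465124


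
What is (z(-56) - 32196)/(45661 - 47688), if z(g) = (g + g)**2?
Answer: 19652/2027 ≈ 9.6951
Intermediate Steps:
z(g) = 4*g**2 (z(g) = (2*g)**2 = 4*g**2)
(z(-56) - 32196)/(45661 - 47688) = (4*(-56)**2 - 32196)/(45661 - 47688) = (4*3136 - 32196)/(-2027) = (12544 - 32196)*(-1/2027) = -19652*(-1/2027) = 19652/2027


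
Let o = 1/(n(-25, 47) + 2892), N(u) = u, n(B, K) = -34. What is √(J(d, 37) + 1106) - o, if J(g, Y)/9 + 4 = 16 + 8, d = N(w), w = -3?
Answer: -1/2858 + √1286 ≈ 35.860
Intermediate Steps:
d = -3
J(g, Y) = 180 (J(g, Y) = -36 + 9*(16 + 8) = -36 + 9*24 = -36 + 216 = 180)
o = 1/2858 (o = 1/(-34 + 2892) = 1/2858 ≈ 0.00034990)
√(J(d, 37) + 1106) - o = √(180 + 1106) - 1*1/2858 = √1286 - 1/2858 = -1/2858 + √1286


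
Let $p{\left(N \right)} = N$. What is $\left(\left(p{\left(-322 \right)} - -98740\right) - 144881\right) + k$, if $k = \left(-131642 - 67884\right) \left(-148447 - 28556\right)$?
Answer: $35316654115$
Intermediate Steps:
$k = 35316700578$ ($k = \left(-199526\right) \left(-177003\right) = 35316700578$)
$\left(\left(p{\left(-322 \right)} - -98740\right) - 144881\right) + k = \left(\left(-322 - -98740\right) - 144881\right) + 35316700578 = \left(\left(-322 + 98740\right) - 144881\right) + 35316700578 = \left(98418 - 144881\right) + 35316700578 = -46463 + 35316700578 = 35316654115$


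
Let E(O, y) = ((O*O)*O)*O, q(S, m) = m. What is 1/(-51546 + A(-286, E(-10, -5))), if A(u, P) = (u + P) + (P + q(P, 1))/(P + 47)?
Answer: -10047/420276103 ≈ -2.3906e-5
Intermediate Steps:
E(O, y) = O⁴ (E(O, y) = (O²*O)*O = O³*O = O⁴)
A(u, P) = P + u + (1 + P)/(47 + P) (A(u, P) = (u + P) + (P + 1)/(P + 47) = (P + u) + (1 + P)/(47 + P) = P + u + (1 + P)/(47 + P))
1/(-51546 + A(-286, E(-10, -5))) = 1/(-51546 + (1 + ((-10)⁴)² + 47*(-286) + 48*(-10)⁴ + (-10)⁴*(-286))/(47 + (-10)⁴)) = 1/(-51546 + (1 + 10000² - 13442 + 48*10000 + 10000*(-286))/(47 + 10000)) = 1/(-51546 + (1 + 100000000 - 13442 + 480000 - 2860000)/10047) = 1/(-51546 + (1/10047)*97606559) = 1/(-51546 + 97606559/10047) = 1/(-420276103/10047) = -10047/420276103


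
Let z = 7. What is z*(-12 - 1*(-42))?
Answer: 210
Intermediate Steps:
z*(-12 - 1*(-42)) = 7*(-12 - 1*(-42)) = 7*(-12 + 42) = 7*30 = 210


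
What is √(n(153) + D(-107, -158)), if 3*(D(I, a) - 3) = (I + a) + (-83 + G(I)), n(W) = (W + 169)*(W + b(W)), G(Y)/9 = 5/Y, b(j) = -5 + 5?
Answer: 2*√140687773/107 ≈ 221.70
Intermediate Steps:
b(j) = 0
G(Y) = 45/Y (G(Y) = 9*(5/Y) = 45/Y)
n(W) = W*(169 + W) (n(W) = (W + 169)*(W + 0) = (169 + W)*W = W*(169 + W))
D(I, a) = -74/3 + 15/I + I/3 + a/3 (D(I, a) = 3 + ((I + a) + (-83 + 45/I))/3 = 3 + (-83 + I + a + 45/I)/3 = 3 + (-83/3 + 15/I + I/3 + a/3) = -74/3 + 15/I + I/3 + a/3)
√(n(153) + D(-107, -158)) = √(153*(169 + 153) + (⅓)*(45 - 107*(-74 - 107 - 158))/(-107)) = √(153*322 + (⅓)*(-1/107)*(45 - 107*(-339))) = √(49266 + (⅓)*(-1/107)*(45 + 36273)) = √(49266 + (⅓)*(-1/107)*36318) = √(49266 - 12106/107) = √(5259356/107) = 2*√140687773/107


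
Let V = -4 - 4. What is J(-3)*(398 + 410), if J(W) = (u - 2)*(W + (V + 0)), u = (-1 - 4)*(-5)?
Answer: -204424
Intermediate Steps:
V = -8
u = 25 (u = -5*(-5) = 25)
J(W) = -184 + 23*W (J(W) = (25 - 2)*(W + (-8 + 0)) = 23*(W - 8) = 23*(-8 + W) = -184 + 23*W)
J(-3)*(398 + 410) = (-184 + 23*(-3))*(398 + 410) = (-184 - 69)*808 = -253*808 = -204424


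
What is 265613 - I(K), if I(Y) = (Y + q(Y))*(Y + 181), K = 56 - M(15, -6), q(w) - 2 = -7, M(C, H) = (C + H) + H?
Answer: 254381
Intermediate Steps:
M(C, H) = C + 2*H
q(w) = -5 (q(w) = 2 - 7 = -5)
K = 53 (K = 56 - (15 + 2*(-6)) = 56 - (15 - 12) = 56 - 1*3 = 56 - 3 = 53)
I(Y) = (-5 + Y)*(181 + Y) (I(Y) = (Y - 5)*(Y + 181) = (-5 + Y)*(181 + Y))
265613 - I(K) = 265613 - (-905 + 53² + 176*53) = 265613 - (-905 + 2809 + 9328) = 265613 - 1*11232 = 265613 - 11232 = 254381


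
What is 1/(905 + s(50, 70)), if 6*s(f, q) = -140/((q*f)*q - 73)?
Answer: 734781/664976735 ≈ 0.0011050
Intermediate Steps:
s(f, q) = -70/(3*(-73 + f*q²)) (s(f, q) = (-140/((q*f)*q - 73))/6 = (-140/((f*q)*q - 73))/6 = (-140/(f*q² - 73))/6 = (-140/(-73 + f*q²))/6 = -70/(3*(-73 + f*q²)))
1/(905 + s(50, 70)) = 1/(905 - 70/(-219 + 3*50*70²)) = 1/(905 - 70/(-219 + 3*50*4900)) = 1/(905 - 70/(-219 + 735000)) = 1/(905 - 70/734781) = 1/(664976735/734781) = 734781/664976735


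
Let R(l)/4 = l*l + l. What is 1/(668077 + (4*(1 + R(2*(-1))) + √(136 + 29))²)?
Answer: 334769/224140139042 - 18*√165/112070069521 ≈ 1.4915e-6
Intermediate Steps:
R(l) = 4*l + 4*l² (R(l) = 4*(l*l + l) = 4*(l² + l) = 4*(l + l²) = 4*l + 4*l²)
1/(668077 + (4*(1 + R(2*(-1))) + √(136 + 29))²) = 1/(668077 + (4*(1 + 4*(2*(-1))*(1 + 2*(-1))) + √(136 + 29))²) = 1/(668077 + (4*(1 + 4*(-2)*(1 - 2)) + √165)²) = 1/(668077 + (4*(1 + 4*(-2)*(-1)) + √165)²) = 1/(668077 + (4*(1 + 8) + √165)²) = 1/(668077 + (4*9 + √165)²) = 1/(668077 + (36 + √165)²)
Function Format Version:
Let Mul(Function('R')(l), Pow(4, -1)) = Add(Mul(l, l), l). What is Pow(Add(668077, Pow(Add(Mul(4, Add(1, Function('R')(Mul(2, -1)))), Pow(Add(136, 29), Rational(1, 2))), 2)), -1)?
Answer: Add(Rational(334769, 224140139042), Mul(Rational(-18, 112070069521), Pow(165, Rational(1, 2)))) ≈ 1.4915e-6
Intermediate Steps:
Function('R')(l) = Add(Mul(4, l), Mul(4, Pow(l, 2))) (Function('R')(l) = Mul(4, Add(Mul(l, l), l)) = Mul(4, Add(Pow(l, 2), l)) = Mul(4, Add(l, Pow(l, 2))) = Add(Mul(4, l), Mul(4, Pow(l, 2))))
Pow(Add(668077, Pow(Add(Mul(4, Add(1, Function('R')(Mul(2, -1)))), Pow(Add(136, 29), Rational(1, 2))), 2)), -1) = Pow(Add(668077, Pow(Add(Mul(4, Add(1, Mul(4, Mul(2, -1), Add(1, Mul(2, -1))))), Pow(Add(136, 29), Rational(1, 2))), 2)), -1) = Pow(Add(668077, Pow(Add(Mul(4, Add(1, Mul(4, -2, Add(1, -2)))), Pow(165, Rational(1, 2))), 2)), -1) = Pow(Add(668077, Pow(Add(Mul(4, Add(1, Mul(4, -2, -1))), Pow(165, Rational(1, 2))), 2)), -1) = Pow(Add(668077, Pow(Add(Mul(4, Add(1, 8)), Pow(165, Rational(1, 2))), 2)), -1) = Pow(Add(668077, Pow(Add(Mul(4, 9), Pow(165, Rational(1, 2))), 2)), -1) = Pow(Add(668077, Pow(Add(36, Pow(165, Rational(1, 2))), 2)), -1)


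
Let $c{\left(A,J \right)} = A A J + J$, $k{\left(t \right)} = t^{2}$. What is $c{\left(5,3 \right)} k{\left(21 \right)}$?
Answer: $34398$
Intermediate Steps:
$c{\left(A,J \right)} = J + J A^{2}$ ($c{\left(A,J \right)} = A^{2} J + J = J A^{2} + J = J + J A^{2}$)
$c{\left(5,3 \right)} k{\left(21 \right)} = 3 \left(1 + 5^{2}\right) 21^{2} = 3 \left(1 + 25\right) 441 = 3 \cdot 26 \cdot 441 = 78 \cdot 441 = 34398$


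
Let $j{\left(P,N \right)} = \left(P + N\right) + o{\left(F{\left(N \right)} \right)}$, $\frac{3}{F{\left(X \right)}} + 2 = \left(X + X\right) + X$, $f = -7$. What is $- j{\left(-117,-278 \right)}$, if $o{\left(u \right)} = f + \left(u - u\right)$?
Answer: $402$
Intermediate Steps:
$F{\left(X \right)} = \frac{3}{-2 + 3 X}$ ($F{\left(X \right)} = \frac{3}{-2 + \left(\left(X + X\right) + X\right)} = \frac{3}{-2 + \left(2 X + X\right)} = \frac{3}{-2 + 3 X}$)
$o{\left(u \right)} = -7$ ($o{\left(u \right)} = -7 + \left(u - u\right) = -7 + 0 = -7$)
$j{\left(P,N \right)} = -7 + N + P$ ($j{\left(P,N \right)} = \left(P + N\right) - 7 = \left(N + P\right) - 7 = -7 + N + P$)
$- j{\left(-117,-278 \right)} = - (-7 - 278 - 117) = \left(-1\right) \left(-402\right) = 402$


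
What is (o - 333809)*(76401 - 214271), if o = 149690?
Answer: 25384486530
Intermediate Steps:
(o - 333809)*(76401 - 214271) = (149690 - 333809)*(76401 - 214271) = -184119*(-137870) = 25384486530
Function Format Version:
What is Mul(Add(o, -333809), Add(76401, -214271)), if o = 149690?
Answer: 25384486530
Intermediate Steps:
Mul(Add(o, -333809), Add(76401, -214271)) = Mul(Add(149690, -333809), Add(76401, -214271)) = Mul(-184119, -137870) = 25384486530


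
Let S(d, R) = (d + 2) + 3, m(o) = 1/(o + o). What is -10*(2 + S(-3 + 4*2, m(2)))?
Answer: -120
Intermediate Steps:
m(o) = 1/(2*o)
S(d, R) = 5 + d (S(d, R) = (2 + d) + 3 = 5 + d)
-10*(2 + S(-3 + 4*2, m(2))) = -10*(2 + (5 + (-3 + 4*2))) = -10*(2 + (5 + (-3 + 8))) = -10*(2 + (5 + 5)) = -10*(2 + 10) = -10*12 = -120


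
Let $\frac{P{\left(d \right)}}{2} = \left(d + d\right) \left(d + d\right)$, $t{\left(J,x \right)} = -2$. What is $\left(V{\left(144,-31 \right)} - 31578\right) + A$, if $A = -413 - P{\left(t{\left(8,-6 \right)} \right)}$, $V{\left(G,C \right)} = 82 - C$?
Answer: $-31910$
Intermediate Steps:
$P{\left(d \right)} = 8 d^{2}$ ($P{\left(d \right)} = 2 \left(d + d\right) \left(d + d\right) = 2 \cdot 2 d 2 d = 2 \cdot 4 d^{2} = 8 d^{2}$)
$A = -445$ ($A = -413 - 8 \left(-2\right)^{2} = -413 - 8 \cdot 4 = -413 - 32 = -445$)
$\left(V{\left(144,-31 \right)} - 31578\right) + A = \left(\left(82 - -31\right) - 31578\right) - 445 = \left(\left(82 + 31\right) - 31578\right) - 445 = \left(113 - 31578\right) - 445 = -31465 - 445 = -31910$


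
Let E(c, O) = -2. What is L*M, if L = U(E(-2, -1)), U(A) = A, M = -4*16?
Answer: 128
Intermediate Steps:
M = -64
L = -2
L*M = -2*(-64) = 128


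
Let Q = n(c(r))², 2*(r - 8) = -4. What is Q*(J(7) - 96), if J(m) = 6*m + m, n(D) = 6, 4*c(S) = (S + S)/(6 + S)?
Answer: -1692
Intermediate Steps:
r = 6 (r = 8 + (½)*(-4) = 8 - 2 = 6)
c(S) = S/(2*(6 + S)) (c(S) = ((S + S)/(6 + S))/4 = ((2*S)/(6 + S))/4 = (2*S/(6 + S))/4 = S/(2*(6 + S)))
J(m) = 7*m
Q = 36 (Q = 6² = 36)
Q*(J(7) - 96) = 36*(7*7 - 96) = 36*(49 - 96) = 36*(-47) = -1692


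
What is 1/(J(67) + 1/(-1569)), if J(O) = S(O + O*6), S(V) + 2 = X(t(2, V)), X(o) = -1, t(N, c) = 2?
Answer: -1569/4708 ≈ -0.33326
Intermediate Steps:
S(V) = -3 (S(V) = -2 - 1 = -3)
J(O) = -3
1/(J(67) + 1/(-1569)) = 1/(-3 + 1/(-1569)) = 1/(-3 - 1/1569) = 1/(-4708/1569) = -1569/4708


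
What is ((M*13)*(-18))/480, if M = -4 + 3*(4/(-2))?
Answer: 39/8 ≈ 4.8750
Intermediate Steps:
M = -10 (M = -4 + 3*(4*(-1/2)) = -4 + 3*(-2) = -4 - 6 = -10)
((M*13)*(-18))/480 = (-10*13*(-18))/480 = -130*(-18)*(1/480) = 2340*(1/480) = 39/8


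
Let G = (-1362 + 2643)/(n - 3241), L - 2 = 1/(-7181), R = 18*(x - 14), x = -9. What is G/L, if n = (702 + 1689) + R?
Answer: -3066287/6050768 ≈ -0.50676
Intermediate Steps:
R = -414 (R = 18*(-9 - 14) = 18*(-23) = -414)
L = 14361/7181 (L = 2 + 1/(-7181) = 2 - 1/7181 = 14361/7181 ≈ 1.9999)
n = 1977 (n = (702 + 1689) - 414 = 2391 - 414 = 1977)
G = -1281/1264 (G = (-1362 + 2643)/(1977 - 3241) = 1281/(-1264) = 1281*(-1/1264) = -1281/1264 ≈ -1.0134)
G/L = -1281/(1264*14361/7181) = -1281/1264*7181/14361 = -3066287/6050768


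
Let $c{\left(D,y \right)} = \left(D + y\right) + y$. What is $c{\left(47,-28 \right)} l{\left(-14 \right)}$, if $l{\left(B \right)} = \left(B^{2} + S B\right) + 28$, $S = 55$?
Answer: $4914$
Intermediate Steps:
$c{\left(D,y \right)} = D + 2 y$
$l{\left(B \right)} = 28 + B^{2} + 55 B$ ($l{\left(B \right)} = \left(B^{2} + 55 B\right) + 28 = 28 + B^{2} + 55 B$)
$c{\left(47,-28 \right)} l{\left(-14 \right)} = \left(47 + 2 \left(-28\right)\right) \left(28 + \left(-14\right)^{2} + 55 \left(-14\right)\right) = \left(47 - 56\right) \left(28 + 196 - 770\right) = \left(-9\right) \left(-546\right) = 4914$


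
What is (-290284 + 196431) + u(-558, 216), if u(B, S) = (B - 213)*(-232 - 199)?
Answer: 238448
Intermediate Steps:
u(B, S) = 91803 - 431*B (u(B, S) = (-213 + B)*(-431) = 91803 - 431*B)
(-290284 + 196431) + u(-558, 216) = (-290284 + 196431) + (91803 - 431*(-558)) = -93853 + (91803 + 240498) = -93853 + 332301 = 238448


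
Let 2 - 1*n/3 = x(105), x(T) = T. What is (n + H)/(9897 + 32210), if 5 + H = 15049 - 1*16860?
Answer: -2125/42107 ≈ -0.050467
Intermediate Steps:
H = -1816 (H = -5 + (15049 - 1*16860) = -5 + (15049 - 16860) = -5 - 1811 = -1816)
n = -309 (n = 6 - 3*105 = 6 - 315 = -309)
(n + H)/(9897 + 32210) = (-309 - 1816)/(9897 + 32210) = -2125/42107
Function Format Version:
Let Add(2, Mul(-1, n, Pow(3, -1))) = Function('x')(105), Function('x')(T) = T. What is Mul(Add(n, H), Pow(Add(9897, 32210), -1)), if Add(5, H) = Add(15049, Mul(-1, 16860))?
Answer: Rational(-2125, 42107) ≈ -0.050467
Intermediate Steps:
H = -1816 (H = Add(-5, Add(15049, Mul(-1, 16860))) = Add(-5, Add(15049, -16860)) = Add(-5, -1811) = -1816)
n = -309 (n = Add(6, Mul(-3, 105)) = Add(6, -315) = -309)
Mul(Add(n, H), Pow(Add(9897, 32210), -1)) = Mul(Add(-309, -1816), Pow(Add(9897, 32210), -1)) = Mul(-2125, Pow(42107, -1)) = Mul(-2125, Rational(1, 42107)) = Rational(-2125, 42107)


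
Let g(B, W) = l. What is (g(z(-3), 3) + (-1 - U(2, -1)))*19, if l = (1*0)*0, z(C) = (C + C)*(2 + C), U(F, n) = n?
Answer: 0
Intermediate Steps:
z(C) = 2*C*(2 + C) (z(C) = (2*C)*(2 + C) = 2*C*(2 + C))
l = 0 (l = 0*0 = 0)
g(B, W) = 0
(g(z(-3), 3) + (-1 - U(2, -1)))*19 = (0 + (-1 - 1*(-1)))*19 = (0 + (-1 + 1))*19 = (0 + 0)*19 = 0*19 = 0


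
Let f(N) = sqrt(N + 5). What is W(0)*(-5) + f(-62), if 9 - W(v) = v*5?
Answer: -45 + I*sqrt(57) ≈ -45.0 + 7.5498*I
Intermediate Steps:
W(v) = 9 - 5*v (W(v) = 9 - v*5 = 9 - 5*v)
f(N) = sqrt(5 + N)
W(0)*(-5) + f(-62) = (9 - 5*0)*(-5) + sqrt(5 - 62) = (9 + 0)*(-5) + sqrt(-57) = 9*(-5) + I*sqrt(57) = -45 + I*sqrt(57)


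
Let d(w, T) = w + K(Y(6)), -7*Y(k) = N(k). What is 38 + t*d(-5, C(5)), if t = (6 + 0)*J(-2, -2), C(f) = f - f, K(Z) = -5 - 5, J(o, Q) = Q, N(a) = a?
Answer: 218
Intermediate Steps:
Y(k) = -k/7
K(Z) = -10
C(f) = 0
d(w, T) = -10 + w (d(w, T) = w - 10 = -10 + w)
t = -12 (t = (6 + 0)*(-2) = 6*(-2) = -12)
38 + t*d(-5, C(5)) = 38 - 12*(-10 - 5) = 38 - 12*(-15) = 38 + 180 = 218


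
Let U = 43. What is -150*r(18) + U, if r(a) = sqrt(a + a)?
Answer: -857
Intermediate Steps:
r(a) = sqrt(2)*sqrt(a) (r(a) = sqrt(2*a) = sqrt(2)*sqrt(a))
-150*r(18) + U = -150*sqrt(2)*sqrt(18) + 43 = -150*sqrt(2)*3*sqrt(2) + 43 = -150*6 + 43 = -900 + 43 = -857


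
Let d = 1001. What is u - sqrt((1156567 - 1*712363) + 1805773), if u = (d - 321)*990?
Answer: 673200 - sqrt(2249977) ≈ 6.7170e+5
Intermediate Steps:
u = 673200 (u = (1001 - 321)*990 = 680*990 = 673200)
u - sqrt((1156567 - 1*712363) + 1805773) = 673200 - sqrt((1156567 - 1*712363) + 1805773) = 673200 - sqrt((1156567 - 712363) + 1805773) = 673200 - sqrt(444204 + 1805773) = 673200 - sqrt(2249977)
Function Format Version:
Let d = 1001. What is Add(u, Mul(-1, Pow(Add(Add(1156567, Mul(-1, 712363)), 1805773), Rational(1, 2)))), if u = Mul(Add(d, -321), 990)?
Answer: Add(673200, Mul(-1, Pow(2249977, Rational(1, 2)))) ≈ 6.7170e+5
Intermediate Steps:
u = 673200 (u = Mul(Add(1001, -321), 990) = Mul(680, 990) = 673200)
Add(u, Mul(-1, Pow(Add(Add(1156567, Mul(-1, 712363)), 1805773), Rational(1, 2)))) = Add(673200, Mul(-1, Pow(Add(Add(1156567, Mul(-1, 712363)), 1805773), Rational(1, 2)))) = Add(673200, Mul(-1, Pow(Add(Add(1156567, -712363), 1805773), Rational(1, 2)))) = Add(673200, Mul(-1, Pow(Add(444204, 1805773), Rational(1, 2)))) = Add(673200, Mul(-1, Pow(2249977, Rational(1, 2))))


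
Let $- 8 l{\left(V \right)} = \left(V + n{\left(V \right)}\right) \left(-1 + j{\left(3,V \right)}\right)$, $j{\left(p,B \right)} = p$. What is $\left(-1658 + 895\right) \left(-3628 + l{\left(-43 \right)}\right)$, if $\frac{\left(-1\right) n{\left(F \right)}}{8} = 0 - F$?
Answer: $\frac{10777375}{4} \approx 2.6943 \cdot 10^{6}$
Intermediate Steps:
$n{\left(F \right)} = 8 F$ ($n{\left(F \right)} = - 8 \left(0 - F\right) = - 8 \left(- F\right) = 8 F$)
$l{\left(V \right)} = - \frac{9 V}{4}$ ($l{\left(V \right)} = - \frac{\left(V + 8 V\right) \left(-1 + 3\right)}{8} = - \frac{9 V 2}{8} = - \frac{18 V}{8} = - \frac{9 V}{4}$)
$\left(-1658 + 895\right) \left(-3628 + l{\left(-43 \right)}\right) = \left(-1658 + 895\right) \left(-3628 - - \frac{387}{4}\right) = - 763 \left(-3628 + \frac{387}{4}\right) = \left(-763\right) \left(- \frac{14125}{4}\right) = \frac{10777375}{4}$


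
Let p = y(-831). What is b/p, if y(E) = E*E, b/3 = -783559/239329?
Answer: -783559/55090424523 ≈ -1.4223e-5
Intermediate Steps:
b = -2350677/239329 (b = 3*(-783559/239329) = -2350677/239329 ≈ -9.8219)
y(E) = E**2
p = 690561 (p = (-831)**2 = 690561)
b/p = -2350677/239329/690561 = -2350677/239329*1/690561 = -783559/55090424523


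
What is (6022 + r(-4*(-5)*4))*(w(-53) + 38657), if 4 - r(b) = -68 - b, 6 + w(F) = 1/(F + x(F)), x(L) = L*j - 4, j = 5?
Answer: 5488518861/23 ≈ 2.3863e+8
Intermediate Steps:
x(L) = -4 + 5*L (x(L) = L*5 - 4 = 5*L - 4 = -4 + 5*L)
w(F) = -6 + 1/(-4 + 6*F) (w(F) = -6 + 1/(F + (-4 + 5*F)) = -6 + 1/(-4 + 6*F))
r(b) = 72 + b (r(b) = 4 - (-68 - b) = 4 + (68 + b) = 72 + b)
(6022 + r(-4*(-5)*4))*(w(-53) + 38657) = (6022 + (72 - 4*(-5)*4))*((25 - 36*(-53))/(2*(-2 + 3*(-53))) + 38657) = (6022 + (72 + 20*4))*((25 + 1908)/(2*(-2 - 159)) + 38657) = (6022 + (72 + 80))*((½)*1933/(-161) + 38657) = (6022 + 152)*((½)*(-1/161)*1933 + 38657) = 6174*(-1933/322 + 38657) = 6174*(12445621/322) = 5488518861/23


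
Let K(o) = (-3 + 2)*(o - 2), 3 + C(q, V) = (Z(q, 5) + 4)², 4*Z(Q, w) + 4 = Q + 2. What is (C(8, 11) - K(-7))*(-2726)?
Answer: -99499/2 ≈ -49750.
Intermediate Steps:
Z(Q, w) = -½ + Q/4 (Z(Q, w) = -1 + (Q + 2)/4 = -1 + (2 + Q)/4 = -1 + (½ + Q/4) = -½ + Q/4)
C(q, V) = -3 + (7/2 + q/4)² (C(q, V) = -3 + ((-½ + q/4) + 4)² = -3 + (7/2 + q/4)²)
K(o) = 2 - o (K(o) = -(-2 + o) = 2 - o)
(C(8, 11) - K(-7))*(-2726) = ((-3 + (14 + 8)²/16) - (2 - 1*(-7)))*(-2726) = ((-3 + (1/16)*22²) - (2 + 7))*(-2726) = ((-3 + (1/16)*484) - 1*9)*(-2726) = ((-3 + 121/4) - 9)*(-2726) = (109/4 - 9)*(-2726) = (73/4)*(-2726) = -99499/2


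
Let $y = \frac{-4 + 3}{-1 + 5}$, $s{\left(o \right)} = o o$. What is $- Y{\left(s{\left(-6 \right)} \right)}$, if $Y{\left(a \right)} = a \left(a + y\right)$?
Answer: $-1287$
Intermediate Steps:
$s{\left(o \right)} = o^{2}$
$y = - \frac{1}{4} \approx -0.25$
$Y{\left(a \right)} = a \left(- \frac{1}{4} + a\right)$ ($Y{\left(a \right)} = a \left(a - \frac{1}{4}\right) = a \left(- \frac{1}{4} + a\right)$)
$- Y{\left(s{\left(-6 \right)} \right)} = - \left(-6\right)^{2} \left(- \frac{1}{4} + \left(-6\right)^{2}\right) = - 36 \left(- \frac{1}{4} + 36\right) = - \frac{36 \cdot 143}{4} = \left(-1\right) 1287 = -1287$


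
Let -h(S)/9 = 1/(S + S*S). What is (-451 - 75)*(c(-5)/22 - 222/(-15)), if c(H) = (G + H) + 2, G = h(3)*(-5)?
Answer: -1716601/220 ≈ -7802.7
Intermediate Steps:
h(S) = -9/(S + S**2) (h(S) = -9/(S + S*S) = -9/(S + S**2))
G = 15/4 (G = -9/(3*(1 + 3))*(-5) = -9*1/3/4*(-5) = -9*1/3*1/4*(-5) = -3/4*(-5) = 15/4 ≈ 3.7500)
c(H) = 23/4 + H (c(H) = (15/4 + H) + 2 = 23/4 + H)
(-451 - 75)*(c(-5)/22 - 222/(-15)) = (-451 - 75)*((23/4 - 5)/22 - 222/(-15)) = -526*((3/4)*(1/22) - 222*(-1/15)) = -526*(3/88 + 74/5) = -526*6527/440 = -1716601/220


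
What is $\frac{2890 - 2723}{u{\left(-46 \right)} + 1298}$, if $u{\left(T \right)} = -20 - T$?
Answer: $\frac{167}{1324} \approx 0.12613$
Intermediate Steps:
$\frac{2890 - 2723}{u{\left(-46 \right)} + 1298} = \frac{2890 - 2723}{\left(-20 - -46\right) + 1298} = \frac{167}{\left(-20 + 46\right) + 1298} = \frac{167}{26 + 1298} = \frac{167}{1324}$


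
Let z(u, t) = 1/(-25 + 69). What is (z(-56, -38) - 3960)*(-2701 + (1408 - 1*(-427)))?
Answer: 75445487/22 ≈ 3.4293e+6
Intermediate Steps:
z(u, t) = 1/44
(z(-56, -38) - 3960)*(-2701 + (1408 - 1*(-427))) = (1/44 - 3960)*(-2701 + (1408 - 1*(-427))) = -174239*(-2701 + (1408 + 427))/44 = -174239*(-2701 + 1835)/44 = -174239/44*(-866) = 75445487/22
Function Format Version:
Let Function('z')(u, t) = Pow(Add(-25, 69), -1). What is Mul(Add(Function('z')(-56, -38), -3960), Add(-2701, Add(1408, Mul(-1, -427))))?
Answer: Rational(75445487, 22) ≈ 3.4293e+6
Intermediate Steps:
Function('z')(u, t) = Rational(1, 44) (Function('z')(u, t) = Pow(44, -1) = Rational(1, 44))
Mul(Add(Function('z')(-56, -38), -3960), Add(-2701, Add(1408, Mul(-1, -427)))) = Mul(Add(Rational(1, 44), -3960), Add(-2701, Add(1408, Mul(-1, -427)))) = Mul(Rational(-174239, 44), Add(-2701, Add(1408, 427))) = Mul(Rational(-174239, 44), Add(-2701, 1835)) = Mul(Rational(-174239, 44), -866) = Rational(75445487, 22)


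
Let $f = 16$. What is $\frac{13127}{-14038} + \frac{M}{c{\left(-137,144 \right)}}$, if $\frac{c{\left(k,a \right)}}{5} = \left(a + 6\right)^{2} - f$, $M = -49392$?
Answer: $- \frac{77467937}{56362570} \approx -1.3745$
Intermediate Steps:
$c{\left(k,a \right)} = -80 + 5 \left(6 + a\right)^{2}$ ($c{\left(k,a \right)} = 5 \left(\left(a + 6\right)^{2} - 16\right) = 5 \left(\left(6 + a\right)^{2} - 16\right) = 5 \left(-16 + \left(6 + a\right)^{2}\right) = -80 + 5 \left(6 + a\right)^{2}$)
$\frac{13127}{-14038} + \frac{M}{c{\left(-137,144 \right)}} = \frac{13127}{-14038} - \frac{49392}{-80 + 5 \left(6 + 144\right)^{2}} = 13127 \left(- \frac{1}{14038}\right) - \frac{49392}{-80 + 5 \cdot 150^{2}} = - \frac{13127}{14038} - \frac{49392}{-80 + 5 \cdot 22500} = - \frac{13127}{14038} - \frac{49392}{-80 + 112500} = - \frac{13127}{14038} - \frac{49392}{112420} = - \frac{13127}{14038} - \frac{1764}{4015} = - \frac{77467937}{56362570}$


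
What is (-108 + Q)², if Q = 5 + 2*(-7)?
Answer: 13689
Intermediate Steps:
Q = -9 (Q = 5 - 14 = -9)
(-108 + Q)² = (-108 - 9)² = (-117)² = 13689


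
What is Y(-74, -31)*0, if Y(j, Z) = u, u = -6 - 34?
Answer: 0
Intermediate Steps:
u = -40
Y(j, Z) = -40
Y(-74, -31)*0 = -40*0 = 0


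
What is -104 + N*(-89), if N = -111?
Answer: 9775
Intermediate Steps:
-104 + N*(-89) = -104 - 111*(-89) = -104 + 9879 = 9775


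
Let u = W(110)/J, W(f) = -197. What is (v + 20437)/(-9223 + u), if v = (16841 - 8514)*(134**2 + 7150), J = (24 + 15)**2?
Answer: -318007788579/14028380 ≈ -22669.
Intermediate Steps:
J = 1521 (J = 39**2 = 1521)
u = -197/1521 ≈ -0.12952
v = 209057662 (v = 8327*(17956 + 7150) = 8327*25106 = 209057662)
(v + 20437)/(-9223 + u) = (209057662 + 20437)/(-9223 - 197/1521) = 209078099/(-14028380/1521) = 209078099*(-1521/14028380) = -318007788579/14028380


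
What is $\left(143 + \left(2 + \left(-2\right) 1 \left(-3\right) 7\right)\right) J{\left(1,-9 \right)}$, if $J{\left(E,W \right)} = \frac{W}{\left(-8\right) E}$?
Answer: $\frac{1683}{8} \approx 210.38$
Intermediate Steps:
$J{\left(E,W \right)} = - \frac{W}{8 E}$ ($J{\left(E,W \right)} = W \left(- \frac{1}{8 E}\right) = - \frac{W}{8 E}$)
$\left(143 + \left(2 + \left(-2\right) 1 \left(-3\right) 7\right)\right) J{\left(1,-9 \right)} = \left(143 + \left(2 + \left(-2\right) 1 \left(-3\right) 7\right)\right) \left(\left(- \frac{1}{8}\right) \left(-9\right) 1^{-1}\right) = \left(143 + \left(2 + \left(-2\right) \left(-3\right) 7\right)\right) \left(\left(- \frac{1}{8}\right) \left(-9\right) 1\right) = \left(143 + \left(2 + 6 \cdot 7\right)\right) \frac{9}{8} = \left(143 + \left(2 + 42\right)\right) \frac{9}{8} = \left(143 + 44\right) \frac{9}{8} = 187 \cdot \frac{9}{8} = \frac{1683}{8}$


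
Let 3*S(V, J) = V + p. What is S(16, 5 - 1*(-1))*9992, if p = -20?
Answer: -39968/3 ≈ -13323.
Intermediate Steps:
S(V, J) = -20/3 + V/3 (S(V, J) = (V - 20)/3 = (-20 + V)/3 = -20/3 + V/3)
S(16, 5 - 1*(-1))*9992 = (-20/3 + (⅓)*16)*9992 = (-20/3 + 16/3)*9992 = -4/3*9992 = -39968/3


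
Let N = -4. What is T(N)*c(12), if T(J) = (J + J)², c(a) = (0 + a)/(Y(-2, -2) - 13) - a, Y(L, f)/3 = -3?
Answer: -8832/11 ≈ -802.91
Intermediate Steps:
Y(L, f) = -9 (Y(L, f) = 3*(-3) = -9)
c(a) = -23*a/22 (c(a) = (0 + a)/(-9 - 13) - a = a/(-22) - a = a*(-1/22) - a = -a/22 - a = -23*a/22)
T(J) = 4*J² (T(J) = (2*J)² = 4*J²)
T(N)*c(12) = (4*(-4)²)*(-23/22*12) = (4*16)*(-138/11) = 64*(-138/11) = -8832/11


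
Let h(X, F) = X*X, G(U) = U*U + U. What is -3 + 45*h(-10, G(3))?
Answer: 4497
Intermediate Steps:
G(U) = U + U² (G(U) = U² + U = U + U²)
h(X, F) = X²
-3 + 45*h(-10, G(3)) = -3 + 45*(-10)² = -3 + 45*100 = -3 + 4500 = 4497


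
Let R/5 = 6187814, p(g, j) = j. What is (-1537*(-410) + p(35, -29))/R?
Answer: 630141/30939070 ≈ 0.020367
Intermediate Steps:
R = 30939070 (R = 5*6187814 = 30939070)
(-1537*(-410) + p(35, -29))/R = (-1537*(-410) - 29)/30939070 = (630170 - 29)*(1/30939070) = 630141*(1/30939070) = 630141/30939070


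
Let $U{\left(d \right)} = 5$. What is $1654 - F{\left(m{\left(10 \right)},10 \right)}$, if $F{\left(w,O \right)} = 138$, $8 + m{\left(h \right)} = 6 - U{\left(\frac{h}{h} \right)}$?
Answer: $1516$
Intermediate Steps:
$m{\left(h \right)} = -7$ ($m{\left(h \right)} = -8 + \left(6 - 5\right) = -8 + 1 = -7$)
$1654 - F{\left(m{\left(10 \right)},10 \right)} = 1654 - 138 = 1516$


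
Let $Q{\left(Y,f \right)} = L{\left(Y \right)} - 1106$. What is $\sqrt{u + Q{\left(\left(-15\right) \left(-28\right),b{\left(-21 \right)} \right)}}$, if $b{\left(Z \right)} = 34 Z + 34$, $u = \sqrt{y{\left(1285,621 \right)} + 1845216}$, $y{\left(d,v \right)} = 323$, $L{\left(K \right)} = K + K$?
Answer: $\sqrt{-266 + \sqrt{1845539}} \approx 33.053$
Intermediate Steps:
$L{\left(K \right)} = 2 K$
$u = \sqrt{1845539}$ ($u = \sqrt{323 + 1845216} = \sqrt{1845539} \approx 1358.5$)
$b{\left(Z \right)} = 34 + 34 Z$
$Q{\left(Y,f \right)} = -1106 + 2 Y$ ($Q{\left(Y,f \right)} = 2 Y - 1106 = -1106 + 2 Y$)
$\sqrt{u + Q{\left(\left(-15\right) \left(-28\right),b{\left(-21 \right)} \right)}} = \sqrt{\sqrt{1845539} - \left(1106 - 2 \left(\left(-15\right) \left(-28\right)\right)\right)} = \sqrt{\sqrt{1845539} + \left(-1106 + 2 \cdot 420\right)} = \sqrt{\sqrt{1845539} + \left(-1106 + 840\right)} = \sqrt{\sqrt{1845539} - 266} = \sqrt{-266 + \sqrt{1845539}}$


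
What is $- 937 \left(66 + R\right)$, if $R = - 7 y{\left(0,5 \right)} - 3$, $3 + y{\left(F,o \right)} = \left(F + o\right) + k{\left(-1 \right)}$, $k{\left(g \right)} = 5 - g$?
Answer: $-6559$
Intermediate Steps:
$y{\left(F,o \right)} = 3 + F + o$ ($y{\left(F,o \right)} = -3 + \left(\left(F + o\right) + \left(5 - -1\right)\right) = -3 + \left(\left(F + o\right) + \left(5 + 1\right)\right) = -3 + \left(\left(F + o\right) + 6\right) = -3 + \left(6 + F + o\right) = 3 + F + o$)
$R = -59$ ($R = - 7 \left(3 + 0 + 5\right) - 3 = \left(-7\right) 8 - 3 = -56 - 3 = -59$)
$- 937 \left(66 + R\right) = - 937 \left(66 - 59\right) = \left(-937\right) 7 = -6559$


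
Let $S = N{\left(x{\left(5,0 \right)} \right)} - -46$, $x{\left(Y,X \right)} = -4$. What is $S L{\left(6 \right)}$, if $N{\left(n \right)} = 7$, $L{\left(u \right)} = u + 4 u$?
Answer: $1590$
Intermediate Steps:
$L{\left(u \right)} = 5 u$
$S = 53$ ($S = 7 - -46 = 7 + 46 = 53$)
$S L{\left(6 \right)} = 53 \cdot 5 \cdot 6 = 53 \cdot 30 = 1590$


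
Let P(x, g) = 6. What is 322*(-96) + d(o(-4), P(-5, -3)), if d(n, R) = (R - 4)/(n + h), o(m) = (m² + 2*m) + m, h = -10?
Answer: -92737/3 ≈ -30912.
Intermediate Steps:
o(m) = m² + 3*m
d(n, R) = (-4 + R)/(-10 + n) (d(n, R) = (R - 4)/(n - 10) = (-4 + R)/(-10 + n))
322*(-96) + d(o(-4), P(-5, -3)) = 322*(-96) + (-4 + 6)/(-10 - 4*(3 - 4)) = -30912 + 2/(-10 - 4*(-1)) = -30912 + 2/(-10 + 4) = -30912 + 2/(-6) = -30912 - ⅙*2 = -30912 - ⅓ = -92737/3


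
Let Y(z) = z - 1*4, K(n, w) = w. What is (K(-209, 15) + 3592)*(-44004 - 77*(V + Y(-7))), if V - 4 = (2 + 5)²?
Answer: -170387466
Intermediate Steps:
Y(z) = -4 + z (Y(z) = z - 4 = -4 + z)
V = 53 (V = 4 + (2 + 5)² = 4 + 7² = 4 + 49 = 53)
(K(-209, 15) + 3592)*(-44004 - 77*(V + Y(-7))) = (15 + 3592)*(-44004 - 77*(53 + (-4 - 7))) = 3607*(-44004 - 77*(53 - 11)) = 3607*(-44004 - 77*42) = 3607*(-44004 - 3234) = 3607*(-47238) = -170387466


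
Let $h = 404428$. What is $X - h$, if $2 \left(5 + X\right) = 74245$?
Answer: $- \frac{734621}{2} \approx -3.6731 \cdot 10^{5}$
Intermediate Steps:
$X = \frac{74235}{2}$ ($X = -5 + \frac{1}{2} \cdot 74245 = -5 + \frac{74245}{2} = \frac{74235}{2} \approx 37118.0$)
$X - h = \frac{74235}{2} - 404428 = - \frac{734621}{2}$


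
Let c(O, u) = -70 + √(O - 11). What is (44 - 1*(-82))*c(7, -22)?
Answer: -8820 + 252*I ≈ -8820.0 + 252.0*I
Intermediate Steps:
c(O, u) = -70 + √(-11 + O)
(44 - 1*(-82))*c(7, -22) = (44 - 1*(-82))*(-70 + √(-11 + 7)) = (44 + 82)*(-70 + √(-4)) = 126*(-70 + 2*I) = -8820 + 252*I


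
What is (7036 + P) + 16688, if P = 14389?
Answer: 38113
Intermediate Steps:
(7036 + P) + 16688 = (7036 + 14389) + 16688 = 21425 + 16688 = 38113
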